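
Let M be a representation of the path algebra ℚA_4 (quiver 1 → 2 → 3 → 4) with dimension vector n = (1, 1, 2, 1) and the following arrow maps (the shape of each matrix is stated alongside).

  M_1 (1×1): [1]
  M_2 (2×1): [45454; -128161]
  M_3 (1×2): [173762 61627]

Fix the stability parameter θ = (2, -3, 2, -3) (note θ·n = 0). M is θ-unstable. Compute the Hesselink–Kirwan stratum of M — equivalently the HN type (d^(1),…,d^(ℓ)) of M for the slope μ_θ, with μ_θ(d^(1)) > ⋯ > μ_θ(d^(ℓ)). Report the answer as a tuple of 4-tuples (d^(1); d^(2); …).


Interval decomposition of M: I[1,4], I[3,3].
HN type (ℓ=2): μ^(1)=2; μ^(2)=-1/2

((0, 0, 1, 0); (1, 1, 1, 1))


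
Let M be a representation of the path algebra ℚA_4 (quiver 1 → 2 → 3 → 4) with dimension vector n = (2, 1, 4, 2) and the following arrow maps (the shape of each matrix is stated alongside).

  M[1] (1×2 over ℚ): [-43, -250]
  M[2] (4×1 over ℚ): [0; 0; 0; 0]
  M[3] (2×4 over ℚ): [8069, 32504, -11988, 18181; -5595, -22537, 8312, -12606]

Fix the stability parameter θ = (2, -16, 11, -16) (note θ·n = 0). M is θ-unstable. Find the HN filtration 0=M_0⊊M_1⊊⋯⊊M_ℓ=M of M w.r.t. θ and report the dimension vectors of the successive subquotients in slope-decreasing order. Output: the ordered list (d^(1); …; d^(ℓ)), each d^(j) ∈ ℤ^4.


Barcode: M ≅ I[1,1], I[1,2], I[3,3]^2, I[3,4]^2. HN layers by μ_θ (4 steps, strictly decreasing):
  μ^(1)=11; μ^(2)=2; μ^(3)=-5/2; μ^(4)=-7

((0, 0, 2, 0); (1, 0, 0, 0); (0, 0, 2, 2); (1, 1, 0, 0))


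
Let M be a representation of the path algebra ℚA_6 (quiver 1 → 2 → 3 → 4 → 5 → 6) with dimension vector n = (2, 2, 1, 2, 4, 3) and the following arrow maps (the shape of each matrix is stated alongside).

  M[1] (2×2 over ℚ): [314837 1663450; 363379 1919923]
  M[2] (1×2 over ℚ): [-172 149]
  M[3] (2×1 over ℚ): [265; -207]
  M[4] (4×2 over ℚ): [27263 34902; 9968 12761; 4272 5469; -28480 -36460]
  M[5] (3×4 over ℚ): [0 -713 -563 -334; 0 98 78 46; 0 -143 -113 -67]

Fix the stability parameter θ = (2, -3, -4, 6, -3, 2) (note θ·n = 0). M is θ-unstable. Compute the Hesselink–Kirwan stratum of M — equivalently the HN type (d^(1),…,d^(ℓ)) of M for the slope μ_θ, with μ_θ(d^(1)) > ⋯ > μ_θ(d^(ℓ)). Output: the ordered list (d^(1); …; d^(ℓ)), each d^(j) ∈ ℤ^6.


Barcode: M ≅ I[1,2], I[1,5], I[4,5], I[5,6]^2, I[6,6]. HN layers by μ_θ (5 steps, strictly decreasing):
  μ^(1)=2; μ^(2)=3/2; μ^(3)=-1/2; μ^(4)=-5/3; μ^(5)=-3

((0, 0, 0, 0, 0, 3); (0, 0, 0, 2, 2, 0); (1, 1, 0, 0, 0, 0); (1, 1, 1, 0, 0, 0); (0, 0, 0, 0, 2, 0))


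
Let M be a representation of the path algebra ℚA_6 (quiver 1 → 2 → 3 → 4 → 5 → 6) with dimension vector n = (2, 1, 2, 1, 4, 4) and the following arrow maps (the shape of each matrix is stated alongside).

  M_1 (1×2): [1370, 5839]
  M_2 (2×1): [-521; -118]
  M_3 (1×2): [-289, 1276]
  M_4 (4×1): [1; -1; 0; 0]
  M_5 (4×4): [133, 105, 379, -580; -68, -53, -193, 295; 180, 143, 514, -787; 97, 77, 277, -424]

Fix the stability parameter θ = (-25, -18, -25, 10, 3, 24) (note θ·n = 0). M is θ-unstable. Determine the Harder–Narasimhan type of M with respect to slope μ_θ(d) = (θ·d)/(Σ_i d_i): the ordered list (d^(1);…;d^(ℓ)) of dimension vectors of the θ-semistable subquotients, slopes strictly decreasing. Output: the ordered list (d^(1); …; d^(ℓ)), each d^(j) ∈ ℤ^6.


Via rank(M_{q-1}∘⋯∘M_p): M ≅ I[1,1], I[1,6], I[3,3], I[5,5], I[5,6]^2, I[6,6].
μ_θ-semistable layers: μ^(1)=24; μ^(2)=13/2; μ^(3)=3; μ^(4)=-43/2; μ^(5)=-25

((0, 0, 0, 0, 0, 4); (0, 0, 0, 1, 1, 0); (0, 0, 0, 0, 3, 0); (0, 1, 1, 0, 0, 0); (2, 0, 1, 0, 0, 0))


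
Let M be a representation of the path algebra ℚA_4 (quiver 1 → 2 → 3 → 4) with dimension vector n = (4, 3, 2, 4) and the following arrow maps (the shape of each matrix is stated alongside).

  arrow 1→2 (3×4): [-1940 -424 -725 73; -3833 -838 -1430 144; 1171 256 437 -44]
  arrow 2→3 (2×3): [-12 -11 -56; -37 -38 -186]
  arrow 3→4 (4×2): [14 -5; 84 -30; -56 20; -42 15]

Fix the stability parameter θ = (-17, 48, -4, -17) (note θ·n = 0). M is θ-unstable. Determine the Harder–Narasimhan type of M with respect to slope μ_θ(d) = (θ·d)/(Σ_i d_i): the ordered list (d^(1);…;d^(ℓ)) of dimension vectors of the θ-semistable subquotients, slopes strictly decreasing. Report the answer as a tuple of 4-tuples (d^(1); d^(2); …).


Via rank(M_{q-1}∘⋯∘M_p): M ≅ I[1,1], I[1,2], I[1,3], I[1,4], I[4,4]^3.
μ_θ-semistable layers: μ^(1)=48; μ^(2)=22; μ^(3)=9; μ^(4)=-17

((0, 1, 0, 0); (0, 1, 1, 0); (0, 1, 1, 1); (4, 0, 0, 3))


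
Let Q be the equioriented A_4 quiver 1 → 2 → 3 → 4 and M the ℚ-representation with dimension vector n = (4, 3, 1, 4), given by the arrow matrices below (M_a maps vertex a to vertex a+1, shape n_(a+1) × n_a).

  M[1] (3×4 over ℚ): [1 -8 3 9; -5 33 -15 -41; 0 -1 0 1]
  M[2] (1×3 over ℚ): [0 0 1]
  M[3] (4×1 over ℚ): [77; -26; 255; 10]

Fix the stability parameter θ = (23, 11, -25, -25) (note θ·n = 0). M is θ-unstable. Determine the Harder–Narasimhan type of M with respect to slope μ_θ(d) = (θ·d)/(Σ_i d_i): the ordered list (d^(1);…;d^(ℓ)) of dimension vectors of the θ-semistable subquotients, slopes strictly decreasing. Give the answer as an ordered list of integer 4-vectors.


Via rank(M_{q-1}∘⋯∘M_p): M ≅ I[1,1], I[1,2]^2, I[1,4], I[4,4]^3.
μ_θ-semistable layers: μ^(1)=23; μ^(2)=17; μ^(3)=-4; μ^(4)=-25

((1, 0, 0, 0); (2, 2, 0, 0); (1, 1, 1, 1); (0, 0, 0, 3))


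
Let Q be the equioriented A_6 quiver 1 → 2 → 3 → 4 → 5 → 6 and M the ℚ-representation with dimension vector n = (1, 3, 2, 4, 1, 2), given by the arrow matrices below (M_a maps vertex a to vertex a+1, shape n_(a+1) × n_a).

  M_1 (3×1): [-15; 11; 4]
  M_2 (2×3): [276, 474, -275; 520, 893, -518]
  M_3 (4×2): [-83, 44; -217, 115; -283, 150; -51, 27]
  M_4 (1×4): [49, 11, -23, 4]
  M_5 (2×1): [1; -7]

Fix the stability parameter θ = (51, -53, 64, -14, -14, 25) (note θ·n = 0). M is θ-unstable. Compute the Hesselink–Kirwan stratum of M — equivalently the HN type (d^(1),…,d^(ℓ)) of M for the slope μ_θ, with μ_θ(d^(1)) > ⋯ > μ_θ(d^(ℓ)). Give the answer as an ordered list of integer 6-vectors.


Barcode: M ≅ I[1,6], I[2,2], I[2,4], I[4,4]^2, I[6,6]. HN layers by μ_θ (5 steps, strictly decreasing):
  μ^(1)=25; μ^(2)=12; μ^(3)=-1; μ^(4)=-14; μ^(5)=-53

((0, 0, 1, 1, 0, 2); (0, 0, 1, 1, 1, 0); (1, 1, 0, 0, 0, 0); (0, 0, 0, 2, 0, 0); (0, 2, 0, 0, 0, 0))


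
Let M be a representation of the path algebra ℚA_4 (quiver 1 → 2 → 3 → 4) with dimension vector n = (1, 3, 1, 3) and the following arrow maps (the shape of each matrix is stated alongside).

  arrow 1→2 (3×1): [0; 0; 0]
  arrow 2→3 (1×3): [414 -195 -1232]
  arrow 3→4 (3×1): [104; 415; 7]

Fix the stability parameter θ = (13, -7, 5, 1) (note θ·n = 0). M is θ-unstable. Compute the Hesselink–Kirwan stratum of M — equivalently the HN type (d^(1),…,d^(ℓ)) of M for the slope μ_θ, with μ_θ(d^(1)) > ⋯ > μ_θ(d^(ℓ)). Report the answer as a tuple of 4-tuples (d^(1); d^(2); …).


Via rank(M_{q-1}∘⋯∘M_p): M ≅ I[1,1], I[2,2]^2, I[2,4], I[4,4]^2.
μ_θ-semistable layers: μ^(1)=13; μ^(2)=3; μ^(3)=1; μ^(4)=-7

((1, 0, 0, 0); (0, 0, 1, 1); (0, 0, 0, 2); (0, 3, 0, 0))


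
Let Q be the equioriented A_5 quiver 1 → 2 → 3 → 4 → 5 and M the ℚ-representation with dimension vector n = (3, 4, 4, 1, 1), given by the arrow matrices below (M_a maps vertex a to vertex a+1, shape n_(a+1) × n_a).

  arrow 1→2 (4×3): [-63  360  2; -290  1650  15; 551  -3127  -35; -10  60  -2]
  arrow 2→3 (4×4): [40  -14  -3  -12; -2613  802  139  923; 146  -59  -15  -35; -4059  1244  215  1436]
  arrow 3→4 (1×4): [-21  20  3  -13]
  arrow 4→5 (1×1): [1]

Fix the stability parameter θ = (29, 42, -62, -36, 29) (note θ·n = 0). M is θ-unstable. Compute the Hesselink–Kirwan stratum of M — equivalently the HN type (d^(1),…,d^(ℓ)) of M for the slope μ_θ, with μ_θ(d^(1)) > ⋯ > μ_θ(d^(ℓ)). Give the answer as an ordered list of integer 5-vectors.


Via rank(M_{q-1}∘⋯∘M_p): M ≅ I[1,3]^2, I[1,5], I[2,3].
μ_θ-semistable layers: μ^(1)=29; μ^(2)=3; μ^(3)=-27/4; μ^(4)=-10

((0, 0, 0, 0, 1); (2, 2, 2, 0, 0); (1, 1, 1, 1, 0); (0, 1, 1, 0, 0))


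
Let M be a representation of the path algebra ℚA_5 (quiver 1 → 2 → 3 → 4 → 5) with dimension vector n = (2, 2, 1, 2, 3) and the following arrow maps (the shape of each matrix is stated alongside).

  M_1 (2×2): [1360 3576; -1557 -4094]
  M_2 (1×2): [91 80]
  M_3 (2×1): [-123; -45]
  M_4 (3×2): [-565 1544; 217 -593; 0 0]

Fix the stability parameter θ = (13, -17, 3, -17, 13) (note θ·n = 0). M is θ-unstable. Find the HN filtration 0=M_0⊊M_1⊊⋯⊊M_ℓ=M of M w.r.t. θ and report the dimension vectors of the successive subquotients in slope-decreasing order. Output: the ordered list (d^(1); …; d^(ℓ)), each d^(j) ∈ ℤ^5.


Barcode: M ≅ I[1,2], I[1,5], I[4,5], I[5,5]. HN layers by μ_θ (4 steps, strictly decreasing):
  μ^(1)=13; μ^(2)=-2; μ^(3)=-9/2; μ^(4)=-17

((0, 0, 0, 0, 3); (1, 1, 0, 0, 0); (1, 1, 1, 1, 0); (0, 0, 0, 1, 0))


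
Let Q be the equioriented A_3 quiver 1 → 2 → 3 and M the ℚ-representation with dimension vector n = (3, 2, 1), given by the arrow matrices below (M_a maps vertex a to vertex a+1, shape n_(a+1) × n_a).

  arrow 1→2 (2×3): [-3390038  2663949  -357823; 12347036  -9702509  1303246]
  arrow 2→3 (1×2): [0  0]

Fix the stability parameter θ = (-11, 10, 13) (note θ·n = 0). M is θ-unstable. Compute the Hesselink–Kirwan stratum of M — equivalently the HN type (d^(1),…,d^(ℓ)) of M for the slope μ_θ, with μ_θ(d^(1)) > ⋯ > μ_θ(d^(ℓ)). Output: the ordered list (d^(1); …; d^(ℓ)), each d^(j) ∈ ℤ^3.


Barcode: M ≅ I[1,1], I[1,2]^2, I[3,3]. HN layers by μ_θ (3 steps, strictly decreasing):
  μ^(1)=13; μ^(2)=10; μ^(3)=-11

((0, 0, 1); (0, 2, 0); (3, 0, 0))


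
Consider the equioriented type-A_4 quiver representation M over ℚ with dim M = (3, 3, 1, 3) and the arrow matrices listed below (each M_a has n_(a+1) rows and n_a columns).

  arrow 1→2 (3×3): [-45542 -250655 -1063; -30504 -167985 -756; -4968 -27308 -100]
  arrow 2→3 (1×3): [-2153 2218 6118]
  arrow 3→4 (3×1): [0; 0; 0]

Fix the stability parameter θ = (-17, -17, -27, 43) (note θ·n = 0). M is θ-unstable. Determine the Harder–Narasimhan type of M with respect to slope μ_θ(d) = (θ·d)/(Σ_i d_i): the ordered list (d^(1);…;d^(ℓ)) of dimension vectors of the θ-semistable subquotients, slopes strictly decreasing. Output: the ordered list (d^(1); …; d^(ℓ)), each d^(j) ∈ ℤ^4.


Via rank(M_{q-1}∘⋯∘M_p): M ≅ I[1,1], I[1,2], I[1,3], I[2,2], I[4,4]^3.
μ_θ-semistable layers: μ^(1)=43; μ^(2)=-17; μ^(3)=-61/3

((0, 0, 0, 3); (2, 2, 0, 0); (1, 1, 1, 0))


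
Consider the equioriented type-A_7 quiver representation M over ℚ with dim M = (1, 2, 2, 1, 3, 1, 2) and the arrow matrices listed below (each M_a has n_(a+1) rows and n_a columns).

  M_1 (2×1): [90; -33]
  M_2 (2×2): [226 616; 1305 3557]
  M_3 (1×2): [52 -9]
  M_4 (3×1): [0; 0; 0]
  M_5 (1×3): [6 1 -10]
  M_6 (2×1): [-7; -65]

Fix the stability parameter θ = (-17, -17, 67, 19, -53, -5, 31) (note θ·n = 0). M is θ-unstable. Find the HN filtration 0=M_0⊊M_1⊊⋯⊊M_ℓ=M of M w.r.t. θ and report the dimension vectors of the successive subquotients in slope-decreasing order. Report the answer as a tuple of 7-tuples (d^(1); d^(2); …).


Via rank(M_{q-1}∘⋯∘M_p): M ≅ I[1,4], I[2,3], I[5,5]^2, I[5,7], I[7,7].
μ_θ-semistable layers: μ^(1)=67; μ^(2)=43; μ^(3)=31; μ^(4)=-5; μ^(5)=-17; μ^(6)=-53

((0, 0, 1, 0, 0, 0, 0); (0, 0, 1, 1, 0, 0, 0); (0, 0, 0, 0, 0, 0, 2); (0, 0, 0, 0, 0, 1, 0); (1, 2, 0, 0, 0, 0, 0); (0, 0, 0, 0, 3, 0, 0))


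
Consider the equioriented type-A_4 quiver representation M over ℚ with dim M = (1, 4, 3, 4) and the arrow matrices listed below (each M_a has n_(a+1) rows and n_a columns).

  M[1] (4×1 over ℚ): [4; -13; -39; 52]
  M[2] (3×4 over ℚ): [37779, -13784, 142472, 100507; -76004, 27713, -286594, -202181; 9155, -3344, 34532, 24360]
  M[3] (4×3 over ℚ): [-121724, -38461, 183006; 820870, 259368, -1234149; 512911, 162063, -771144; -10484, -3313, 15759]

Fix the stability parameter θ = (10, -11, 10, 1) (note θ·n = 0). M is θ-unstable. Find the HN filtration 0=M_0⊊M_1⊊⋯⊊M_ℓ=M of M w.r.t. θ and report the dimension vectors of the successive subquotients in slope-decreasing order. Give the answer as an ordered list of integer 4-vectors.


Barcode: M ≅ I[1,4], I[2,2], I[2,4]^2, I[4,4]. HN layers by μ_θ (4 steps, strictly decreasing):
  μ^(1)=11/2; μ^(2)=1; μ^(3)=-1/2; μ^(4)=-11

((0, 0, 3, 3); (0, 0, 0, 1); (1, 1, 0, 0); (0, 3, 0, 0))


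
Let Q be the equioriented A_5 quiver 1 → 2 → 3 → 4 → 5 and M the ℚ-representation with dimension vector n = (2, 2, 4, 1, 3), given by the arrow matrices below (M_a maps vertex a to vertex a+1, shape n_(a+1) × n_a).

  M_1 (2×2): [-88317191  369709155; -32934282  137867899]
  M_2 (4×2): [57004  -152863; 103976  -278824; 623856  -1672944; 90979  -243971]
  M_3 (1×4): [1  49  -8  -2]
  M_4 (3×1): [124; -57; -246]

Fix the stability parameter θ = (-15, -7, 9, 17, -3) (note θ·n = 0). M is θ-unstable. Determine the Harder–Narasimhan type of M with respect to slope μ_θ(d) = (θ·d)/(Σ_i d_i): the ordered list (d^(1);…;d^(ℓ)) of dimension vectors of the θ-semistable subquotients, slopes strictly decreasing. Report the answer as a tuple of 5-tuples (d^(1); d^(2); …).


Interval decomposition of M: I[1,3], I[1,5], I[3,3]^2, I[5,5]^2.
HN type (ℓ=5): μ^(1)=9; μ^(2)=23/3; μ^(3)=-3; μ^(4)=-7; μ^(5)=-15

((0, 0, 3, 0, 0); (0, 0, 1, 1, 1); (0, 0, 0, 0, 2); (0, 2, 0, 0, 0); (2, 0, 0, 0, 0))


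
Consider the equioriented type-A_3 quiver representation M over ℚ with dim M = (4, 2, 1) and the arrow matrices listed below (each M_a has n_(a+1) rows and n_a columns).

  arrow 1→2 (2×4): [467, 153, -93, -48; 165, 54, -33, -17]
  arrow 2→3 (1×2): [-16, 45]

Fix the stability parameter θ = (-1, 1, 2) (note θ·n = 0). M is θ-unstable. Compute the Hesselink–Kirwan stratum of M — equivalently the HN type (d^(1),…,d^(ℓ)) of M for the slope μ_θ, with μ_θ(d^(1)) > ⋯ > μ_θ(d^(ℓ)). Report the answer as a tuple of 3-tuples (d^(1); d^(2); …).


Barcode: M ≅ I[1,1]^2, I[1,2], I[1,3]. HN layers by μ_θ (3 steps, strictly decreasing):
  μ^(1)=2; μ^(2)=1; μ^(3)=-1

((0, 0, 1); (0, 2, 0); (4, 0, 0))


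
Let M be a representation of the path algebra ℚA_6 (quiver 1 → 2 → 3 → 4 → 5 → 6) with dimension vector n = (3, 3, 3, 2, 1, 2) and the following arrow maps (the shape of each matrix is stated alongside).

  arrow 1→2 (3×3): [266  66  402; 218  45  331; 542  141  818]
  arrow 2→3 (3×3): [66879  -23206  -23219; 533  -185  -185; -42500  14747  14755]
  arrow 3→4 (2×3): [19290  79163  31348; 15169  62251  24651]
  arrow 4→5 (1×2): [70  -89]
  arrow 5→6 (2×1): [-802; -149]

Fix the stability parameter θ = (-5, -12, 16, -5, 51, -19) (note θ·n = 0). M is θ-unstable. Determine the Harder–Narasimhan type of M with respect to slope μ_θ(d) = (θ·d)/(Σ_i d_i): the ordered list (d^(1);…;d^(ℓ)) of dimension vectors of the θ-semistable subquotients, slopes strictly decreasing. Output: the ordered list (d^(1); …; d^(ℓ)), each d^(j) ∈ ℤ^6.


Interval decomposition of M: I[1,3], I[1,4], I[1,6], I[6,6].
HN type (ℓ=4): μ^(1)=16; μ^(2)=11/2; μ^(3)=-17/2; μ^(4)=-19

((0, 0, 1, 0, 1, 1); (0, 0, 2, 2, 0, 0); (3, 3, 0, 0, 0, 0); (0, 0, 0, 0, 0, 1))


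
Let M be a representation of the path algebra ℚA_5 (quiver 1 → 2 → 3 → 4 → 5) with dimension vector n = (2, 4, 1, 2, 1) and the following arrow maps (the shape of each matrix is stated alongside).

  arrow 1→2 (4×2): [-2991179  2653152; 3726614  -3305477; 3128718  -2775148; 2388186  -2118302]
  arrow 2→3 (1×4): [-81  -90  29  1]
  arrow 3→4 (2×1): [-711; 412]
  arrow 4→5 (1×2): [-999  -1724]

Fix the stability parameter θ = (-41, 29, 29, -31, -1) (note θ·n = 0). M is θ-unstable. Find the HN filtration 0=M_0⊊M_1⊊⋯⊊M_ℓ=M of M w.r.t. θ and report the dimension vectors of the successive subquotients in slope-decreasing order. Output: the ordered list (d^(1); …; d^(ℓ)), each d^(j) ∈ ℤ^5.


Barcode: M ≅ I[1,2], I[1,5], I[2,2]^2, I[4,4]. HN layers by μ_θ (4 steps, strictly decreasing):
  μ^(1)=29; μ^(2)=13/2; μ^(3)=-31; μ^(4)=-41

((0, 3, 0, 0, 0); (0, 1, 1, 1, 1); (0, 0, 0, 1, 0); (2, 0, 0, 0, 0))


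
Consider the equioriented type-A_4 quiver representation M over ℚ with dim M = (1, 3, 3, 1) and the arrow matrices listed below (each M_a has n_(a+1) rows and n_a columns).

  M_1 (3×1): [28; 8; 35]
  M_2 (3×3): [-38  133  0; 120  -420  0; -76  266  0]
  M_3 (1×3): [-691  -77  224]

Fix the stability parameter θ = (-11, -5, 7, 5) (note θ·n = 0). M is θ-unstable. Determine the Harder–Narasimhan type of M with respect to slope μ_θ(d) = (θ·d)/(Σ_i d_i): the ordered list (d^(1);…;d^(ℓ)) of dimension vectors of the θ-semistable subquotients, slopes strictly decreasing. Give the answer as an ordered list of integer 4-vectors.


Interval decomposition of M: I[1,2], I[2,2], I[2,4], I[3,3]^2.
HN type (ℓ=4): μ^(1)=7; μ^(2)=6; μ^(3)=-5; μ^(4)=-11

((0, 0, 2, 0); (0, 0, 1, 1); (0, 3, 0, 0); (1, 0, 0, 0))


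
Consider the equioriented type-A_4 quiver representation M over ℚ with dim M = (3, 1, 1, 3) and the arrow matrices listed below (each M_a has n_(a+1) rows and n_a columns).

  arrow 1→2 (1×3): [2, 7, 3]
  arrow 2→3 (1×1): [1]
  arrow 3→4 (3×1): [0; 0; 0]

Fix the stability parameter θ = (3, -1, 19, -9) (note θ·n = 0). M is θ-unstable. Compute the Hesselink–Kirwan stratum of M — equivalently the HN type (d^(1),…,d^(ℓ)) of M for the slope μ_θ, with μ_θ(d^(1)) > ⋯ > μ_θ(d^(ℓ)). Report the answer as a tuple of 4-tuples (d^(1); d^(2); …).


Barcode: M ≅ I[1,1]^2, I[1,3], I[4,4]^3. HN layers by μ_θ (4 steps, strictly decreasing):
  μ^(1)=19; μ^(2)=3; μ^(3)=1; μ^(4)=-9

((0, 0, 1, 0); (2, 0, 0, 0); (1, 1, 0, 0); (0, 0, 0, 3))


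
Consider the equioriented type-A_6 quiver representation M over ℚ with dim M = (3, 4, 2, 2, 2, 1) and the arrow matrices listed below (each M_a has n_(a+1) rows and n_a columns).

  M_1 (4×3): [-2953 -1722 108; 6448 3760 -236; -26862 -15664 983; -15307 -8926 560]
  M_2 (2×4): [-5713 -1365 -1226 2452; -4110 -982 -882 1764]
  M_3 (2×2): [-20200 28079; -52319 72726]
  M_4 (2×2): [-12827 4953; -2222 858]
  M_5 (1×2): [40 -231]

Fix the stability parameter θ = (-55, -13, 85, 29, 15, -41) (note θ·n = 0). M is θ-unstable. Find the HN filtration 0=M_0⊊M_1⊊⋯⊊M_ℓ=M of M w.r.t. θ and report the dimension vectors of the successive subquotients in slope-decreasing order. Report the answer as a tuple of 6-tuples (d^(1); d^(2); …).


Via rank(M_{q-1}∘⋯∘M_p): M ≅ I[1,1], I[1,4], I[1,6], I[2,2]^2, I[5,5].
μ_θ-semistable layers: μ^(1)=57; μ^(2)=22; μ^(3)=15; μ^(4)=-13; μ^(5)=-55

((0, 0, 1, 1, 0, 0); (0, 0, 1, 1, 1, 1); (0, 0, 0, 0, 1, 0); (0, 4, 0, 0, 0, 0); (3, 0, 0, 0, 0, 0))


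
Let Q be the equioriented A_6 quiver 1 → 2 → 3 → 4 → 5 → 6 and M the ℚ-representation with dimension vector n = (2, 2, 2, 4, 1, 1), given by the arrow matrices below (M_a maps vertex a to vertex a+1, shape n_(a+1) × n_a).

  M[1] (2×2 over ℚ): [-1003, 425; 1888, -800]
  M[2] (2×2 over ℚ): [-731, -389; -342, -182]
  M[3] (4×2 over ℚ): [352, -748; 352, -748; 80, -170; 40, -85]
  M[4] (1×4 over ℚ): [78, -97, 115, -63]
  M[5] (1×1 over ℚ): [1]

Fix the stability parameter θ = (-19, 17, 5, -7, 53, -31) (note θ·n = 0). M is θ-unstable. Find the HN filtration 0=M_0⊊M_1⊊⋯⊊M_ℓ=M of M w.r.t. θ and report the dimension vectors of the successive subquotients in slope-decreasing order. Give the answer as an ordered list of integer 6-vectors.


Via rank(M_{q-1}∘⋯∘M_p): M ≅ I[1,1], I[1,6], I[2,3], I[4,4]^3.
μ_θ-semistable layers: μ^(1)=11; μ^(2)=5; μ^(3)=-7; μ^(4)=-19

((0, 1, 1, 0, 1, 1); (0, 1, 1, 1, 0, 0); (0, 0, 0, 3, 0, 0); (2, 0, 0, 0, 0, 0))


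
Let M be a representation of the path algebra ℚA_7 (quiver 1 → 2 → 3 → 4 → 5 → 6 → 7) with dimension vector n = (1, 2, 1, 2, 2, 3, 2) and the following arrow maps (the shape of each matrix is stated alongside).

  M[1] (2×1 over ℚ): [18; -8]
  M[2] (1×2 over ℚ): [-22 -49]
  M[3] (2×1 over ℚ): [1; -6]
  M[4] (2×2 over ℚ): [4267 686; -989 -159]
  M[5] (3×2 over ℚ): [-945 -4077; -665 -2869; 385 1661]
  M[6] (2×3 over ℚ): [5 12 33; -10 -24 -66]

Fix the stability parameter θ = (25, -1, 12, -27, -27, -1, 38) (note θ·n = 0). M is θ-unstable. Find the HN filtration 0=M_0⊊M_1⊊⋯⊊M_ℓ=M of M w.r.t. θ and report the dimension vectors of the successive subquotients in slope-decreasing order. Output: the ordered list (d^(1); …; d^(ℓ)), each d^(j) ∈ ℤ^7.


Interval decomposition of M: I[1,5], I[2,2], I[4,6], I[6,6], I[6,7], I[7,7].
HN type (ℓ=4): μ^(1)=38; μ^(2)=-1; μ^(3)=-18/5; μ^(4)=-27

((0, 0, 0, 0, 0, 0, 2); (0, 1, 0, 0, 0, 3, 0); (1, 1, 1, 1, 1, 0, 0); (0, 0, 0, 1, 1, 0, 0))


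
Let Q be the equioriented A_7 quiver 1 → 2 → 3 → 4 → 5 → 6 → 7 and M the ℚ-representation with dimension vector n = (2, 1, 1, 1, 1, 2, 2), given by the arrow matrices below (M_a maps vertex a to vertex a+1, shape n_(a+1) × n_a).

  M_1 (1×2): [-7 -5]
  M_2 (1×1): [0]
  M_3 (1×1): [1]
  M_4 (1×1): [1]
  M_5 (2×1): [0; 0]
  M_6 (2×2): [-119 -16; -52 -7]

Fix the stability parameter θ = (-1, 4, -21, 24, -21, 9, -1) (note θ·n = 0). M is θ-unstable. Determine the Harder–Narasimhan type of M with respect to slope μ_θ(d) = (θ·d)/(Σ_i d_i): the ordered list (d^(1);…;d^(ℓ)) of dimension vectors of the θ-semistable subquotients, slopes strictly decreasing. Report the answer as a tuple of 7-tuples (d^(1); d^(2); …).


Via rank(M_{q-1}∘⋯∘M_p): M ≅ I[1,1], I[1,2], I[3,5], I[6,7]^2.
μ_θ-semistable layers: μ^(1)=4; μ^(2)=3/2; μ^(3)=-1; μ^(4)=-21

((0, 1, 0, 0, 0, 2, 2); (0, 0, 0, 1, 1, 0, 0); (2, 0, 0, 0, 0, 0, 0); (0, 0, 1, 0, 0, 0, 0))


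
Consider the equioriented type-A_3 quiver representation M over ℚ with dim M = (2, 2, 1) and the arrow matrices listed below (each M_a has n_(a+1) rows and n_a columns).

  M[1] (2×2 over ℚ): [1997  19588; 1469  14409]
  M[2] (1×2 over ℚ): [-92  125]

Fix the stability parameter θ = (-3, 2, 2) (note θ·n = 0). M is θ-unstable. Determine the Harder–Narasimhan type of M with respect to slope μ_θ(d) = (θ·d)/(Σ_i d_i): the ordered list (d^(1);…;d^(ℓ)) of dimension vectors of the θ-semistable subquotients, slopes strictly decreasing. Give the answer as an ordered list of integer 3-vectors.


Via rank(M_{q-1}∘⋯∘M_p): M ≅ I[1,2], I[1,3].
μ_θ-semistable layers: μ^(1)=2; μ^(2)=-3

((0, 2, 1); (2, 0, 0))


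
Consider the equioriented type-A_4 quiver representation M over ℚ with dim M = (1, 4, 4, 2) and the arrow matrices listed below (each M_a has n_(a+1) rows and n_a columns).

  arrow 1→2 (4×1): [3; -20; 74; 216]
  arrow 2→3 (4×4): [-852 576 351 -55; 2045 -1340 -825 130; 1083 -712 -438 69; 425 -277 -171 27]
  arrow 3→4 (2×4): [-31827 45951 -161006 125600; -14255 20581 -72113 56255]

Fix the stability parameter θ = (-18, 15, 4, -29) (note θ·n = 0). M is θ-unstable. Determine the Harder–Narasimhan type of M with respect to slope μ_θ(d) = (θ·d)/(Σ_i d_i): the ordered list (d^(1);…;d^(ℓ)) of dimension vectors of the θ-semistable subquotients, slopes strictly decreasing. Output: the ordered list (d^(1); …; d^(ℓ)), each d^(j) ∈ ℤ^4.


Via rank(M_{q-1}∘⋯∘M_p): M ≅ I[1,4], I[2,2], I[2,3], I[2,4], I[3,3].
μ_θ-semistable layers: μ^(1)=15; μ^(2)=19/2; μ^(3)=4; μ^(4)=-10/3; μ^(5)=-18

((0, 1, 0, 0); (0, 1, 1, 0); (0, 0, 1, 0); (0, 2, 2, 2); (1, 0, 0, 0))


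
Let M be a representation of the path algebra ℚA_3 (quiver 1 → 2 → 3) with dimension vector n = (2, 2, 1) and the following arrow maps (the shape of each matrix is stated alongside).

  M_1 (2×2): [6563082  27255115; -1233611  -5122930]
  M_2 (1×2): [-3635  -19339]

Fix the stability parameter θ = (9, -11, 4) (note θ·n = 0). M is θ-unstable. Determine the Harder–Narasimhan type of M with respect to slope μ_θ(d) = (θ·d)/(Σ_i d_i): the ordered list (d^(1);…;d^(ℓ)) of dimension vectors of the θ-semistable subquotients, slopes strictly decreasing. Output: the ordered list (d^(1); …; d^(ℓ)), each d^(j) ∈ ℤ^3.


Via rank(M_{q-1}∘⋯∘M_p): M ≅ I[1,2], I[1,3].
μ_θ-semistable layers: μ^(1)=4; μ^(2)=-1

((0, 0, 1); (2, 2, 0))


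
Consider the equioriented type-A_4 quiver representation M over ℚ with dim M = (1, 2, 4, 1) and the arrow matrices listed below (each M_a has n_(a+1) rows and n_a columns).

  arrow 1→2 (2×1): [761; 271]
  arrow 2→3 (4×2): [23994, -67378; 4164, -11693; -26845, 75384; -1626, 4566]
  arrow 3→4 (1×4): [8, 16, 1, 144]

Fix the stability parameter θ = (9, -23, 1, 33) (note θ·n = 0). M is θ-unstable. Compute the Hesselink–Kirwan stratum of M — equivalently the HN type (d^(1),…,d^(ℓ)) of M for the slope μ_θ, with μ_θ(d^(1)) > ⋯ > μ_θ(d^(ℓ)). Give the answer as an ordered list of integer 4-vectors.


Interval decomposition of M: I[1,4], I[2,3], I[3,3]^2.
HN type (ℓ=4): μ^(1)=33; μ^(2)=1; μ^(3)=-7; μ^(4)=-23

((0, 0, 0, 1); (0, 0, 4, 0); (1, 1, 0, 0); (0, 1, 0, 0))


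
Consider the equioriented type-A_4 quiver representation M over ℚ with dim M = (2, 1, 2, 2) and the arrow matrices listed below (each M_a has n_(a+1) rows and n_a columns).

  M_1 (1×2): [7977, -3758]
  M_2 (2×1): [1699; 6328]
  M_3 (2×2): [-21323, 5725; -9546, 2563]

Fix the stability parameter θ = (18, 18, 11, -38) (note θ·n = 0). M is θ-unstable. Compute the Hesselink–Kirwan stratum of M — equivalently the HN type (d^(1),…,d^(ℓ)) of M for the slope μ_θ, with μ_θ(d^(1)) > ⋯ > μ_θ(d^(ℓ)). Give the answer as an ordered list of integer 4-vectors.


Interval decomposition of M: I[1,1], I[1,4], I[3,4].
HN type (ℓ=3): μ^(1)=18; μ^(2)=9/4; μ^(3)=-27/2

((1, 0, 0, 0); (1, 1, 1, 1); (0, 0, 1, 1))


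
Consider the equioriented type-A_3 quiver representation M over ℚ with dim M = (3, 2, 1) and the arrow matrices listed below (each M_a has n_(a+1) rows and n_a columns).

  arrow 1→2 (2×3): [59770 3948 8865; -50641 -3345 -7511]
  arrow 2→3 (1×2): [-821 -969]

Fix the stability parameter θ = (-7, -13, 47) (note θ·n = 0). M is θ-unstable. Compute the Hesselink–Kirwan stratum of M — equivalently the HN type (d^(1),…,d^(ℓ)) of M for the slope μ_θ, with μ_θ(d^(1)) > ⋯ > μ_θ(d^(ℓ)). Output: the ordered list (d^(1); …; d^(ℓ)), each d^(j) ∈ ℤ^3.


Via rank(M_{q-1}∘⋯∘M_p): M ≅ I[1,1], I[1,2], I[1,3].
μ_θ-semistable layers: μ^(1)=47; μ^(2)=-7; μ^(3)=-10

((0, 0, 1); (1, 0, 0); (2, 2, 0))


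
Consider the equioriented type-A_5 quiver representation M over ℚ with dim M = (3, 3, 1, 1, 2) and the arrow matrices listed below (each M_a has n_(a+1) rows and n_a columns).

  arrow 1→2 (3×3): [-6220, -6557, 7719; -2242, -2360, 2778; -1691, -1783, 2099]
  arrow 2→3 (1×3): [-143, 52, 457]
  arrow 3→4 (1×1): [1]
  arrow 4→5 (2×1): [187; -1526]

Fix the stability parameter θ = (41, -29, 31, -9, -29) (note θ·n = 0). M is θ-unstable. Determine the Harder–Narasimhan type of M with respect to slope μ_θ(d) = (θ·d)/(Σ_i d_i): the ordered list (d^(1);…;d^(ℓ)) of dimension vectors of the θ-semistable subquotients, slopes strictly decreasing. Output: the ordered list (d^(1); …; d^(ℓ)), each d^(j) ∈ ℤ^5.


Barcode: M ≅ I[1,2]^2, I[1,5], I[5,5]. HN layers by μ_θ (3 steps, strictly decreasing):
  μ^(1)=6; μ^(2)=1; μ^(3)=-29

((2, 2, 0, 0, 0); (1, 1, 1, 1, 1); (0, 0, 0, 0, 1))


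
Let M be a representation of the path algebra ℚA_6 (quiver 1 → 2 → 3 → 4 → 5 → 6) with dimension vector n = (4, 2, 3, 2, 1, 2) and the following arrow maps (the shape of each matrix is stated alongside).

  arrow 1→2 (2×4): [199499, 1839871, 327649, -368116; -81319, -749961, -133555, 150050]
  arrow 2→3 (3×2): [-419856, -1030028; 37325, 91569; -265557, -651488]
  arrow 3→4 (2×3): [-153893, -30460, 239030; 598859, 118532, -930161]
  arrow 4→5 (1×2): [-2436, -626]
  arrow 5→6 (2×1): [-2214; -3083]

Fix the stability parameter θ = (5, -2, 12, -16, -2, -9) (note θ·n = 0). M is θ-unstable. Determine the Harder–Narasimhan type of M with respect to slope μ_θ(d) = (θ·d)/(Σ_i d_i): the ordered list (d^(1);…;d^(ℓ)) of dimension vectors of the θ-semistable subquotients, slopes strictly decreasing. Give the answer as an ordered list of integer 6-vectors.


Interval decomposition of M: I[1,1]^2, I[1,3], I[1,6], I[3,4], I[6,6].
HN type (ℓ=5): μ^(1)=12; μ^(2)=5; μ^(3)=3/2; μ^(4)=-2; μ^(5)=-9

((0, 0, 1, 0, 0, 0); (2, 0, 0, 0, 0, 0); (1, 1, 0, 0, 0, 0); (1, 1, 2, 2, 1, 1); (0, 0, 0, 0, 0, 1))


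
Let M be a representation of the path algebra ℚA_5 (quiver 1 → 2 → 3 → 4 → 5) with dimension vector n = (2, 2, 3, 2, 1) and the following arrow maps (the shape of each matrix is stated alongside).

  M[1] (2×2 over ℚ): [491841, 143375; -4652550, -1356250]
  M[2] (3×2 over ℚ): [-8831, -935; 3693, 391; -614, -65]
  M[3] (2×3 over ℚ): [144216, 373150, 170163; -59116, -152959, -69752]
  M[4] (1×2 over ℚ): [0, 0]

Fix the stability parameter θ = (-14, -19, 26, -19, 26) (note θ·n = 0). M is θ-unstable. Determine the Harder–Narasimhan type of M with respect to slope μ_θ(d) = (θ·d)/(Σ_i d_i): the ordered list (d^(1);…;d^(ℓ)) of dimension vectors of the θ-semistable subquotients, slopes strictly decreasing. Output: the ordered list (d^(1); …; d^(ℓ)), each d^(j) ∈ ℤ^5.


Interval decomposition of M: I[1,1], I[1,4], I[2,4], I[3,3], I[5,5].
HN type (ℓ=5): μ^(1)=26; μ^(2)=7/2; μ^(3)=-14; μ^(4)=-33/2; μ^(5)=-19

((0, 0, 1, 0, 1); (0, 0, 2, 2, 0); (1, 0, 0, 0, 0); (1, 1, 0, 0, 0); (0, 1, 0, 0, 0))


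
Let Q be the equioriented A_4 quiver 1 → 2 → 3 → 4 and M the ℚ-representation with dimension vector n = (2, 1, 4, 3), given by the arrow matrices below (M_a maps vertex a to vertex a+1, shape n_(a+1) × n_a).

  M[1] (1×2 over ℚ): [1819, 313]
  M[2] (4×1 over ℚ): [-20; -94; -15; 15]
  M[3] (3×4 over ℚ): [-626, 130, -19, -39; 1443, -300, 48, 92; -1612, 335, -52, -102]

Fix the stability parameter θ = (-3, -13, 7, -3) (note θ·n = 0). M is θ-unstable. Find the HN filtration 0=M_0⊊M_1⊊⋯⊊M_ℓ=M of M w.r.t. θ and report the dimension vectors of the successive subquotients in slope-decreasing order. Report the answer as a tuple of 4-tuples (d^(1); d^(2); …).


Interval decomposition of M: I[1,1], I[1,3], I[3,4]^3.
HN type (ℓ=4): μ^(1)=7; μ^(2)=2; μ^(3)=-3; μ^(4)=-8

((0, 0, 1, 0); (0, 0, 3, 3); (1, 0, 0, 0); (1, 1, 0, 0))


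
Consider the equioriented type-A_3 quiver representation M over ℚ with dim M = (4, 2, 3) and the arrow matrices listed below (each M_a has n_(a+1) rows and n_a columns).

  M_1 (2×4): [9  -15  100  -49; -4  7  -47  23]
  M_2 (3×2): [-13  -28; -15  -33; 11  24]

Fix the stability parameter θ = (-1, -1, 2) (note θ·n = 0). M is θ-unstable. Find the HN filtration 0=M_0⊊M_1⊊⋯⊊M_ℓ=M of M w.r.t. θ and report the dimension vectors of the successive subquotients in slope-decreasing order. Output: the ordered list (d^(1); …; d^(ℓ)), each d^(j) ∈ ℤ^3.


Via rank(M_{q-1}∘⋯∘M_p): M ≅ I[1,1]^2, I[1,3]^2, I[3,3].
μ_θ-semistable layers: μ^(1)=2; μ^(2)=-1

((0, 0, 3); (4, 2, 0))


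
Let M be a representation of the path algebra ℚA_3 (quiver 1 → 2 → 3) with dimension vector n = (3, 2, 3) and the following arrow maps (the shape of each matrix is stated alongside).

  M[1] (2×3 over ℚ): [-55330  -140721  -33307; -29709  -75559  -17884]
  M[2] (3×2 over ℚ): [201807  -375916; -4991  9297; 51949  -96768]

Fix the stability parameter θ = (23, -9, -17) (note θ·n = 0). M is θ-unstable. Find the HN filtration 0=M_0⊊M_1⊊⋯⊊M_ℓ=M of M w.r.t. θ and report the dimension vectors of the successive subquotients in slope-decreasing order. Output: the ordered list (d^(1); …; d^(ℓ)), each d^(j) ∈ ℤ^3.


Barcode: M ≅ I[1,1], I[1,3]^2, I[3,3]. HN layers by μ_θ (3 steps, strictly decreasing):
  μ^(1)=23; μ^(2)=-1; μ^(3)=-17

((1, 0, 0); (2, 2, 2); (0, 0, 1))


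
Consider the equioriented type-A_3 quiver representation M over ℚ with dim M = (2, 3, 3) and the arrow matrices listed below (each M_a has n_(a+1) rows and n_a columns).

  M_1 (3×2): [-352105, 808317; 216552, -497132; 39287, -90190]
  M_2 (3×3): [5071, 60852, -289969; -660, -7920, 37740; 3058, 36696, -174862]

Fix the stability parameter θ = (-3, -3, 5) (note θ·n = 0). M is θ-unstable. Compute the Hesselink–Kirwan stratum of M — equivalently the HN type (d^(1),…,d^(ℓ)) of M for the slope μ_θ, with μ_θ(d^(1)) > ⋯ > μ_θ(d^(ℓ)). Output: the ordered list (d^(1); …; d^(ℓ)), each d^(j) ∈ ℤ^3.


Via rank(M_{q-1}∘⋯∘M_p): M ≅ I[1,2], I[1,3], I[2,2], I[3,3]^2.
μ_θ-semistable layers: μ^(1)=5; μ^(2)=-3

((0, 0, 3); (2, 3, 0))


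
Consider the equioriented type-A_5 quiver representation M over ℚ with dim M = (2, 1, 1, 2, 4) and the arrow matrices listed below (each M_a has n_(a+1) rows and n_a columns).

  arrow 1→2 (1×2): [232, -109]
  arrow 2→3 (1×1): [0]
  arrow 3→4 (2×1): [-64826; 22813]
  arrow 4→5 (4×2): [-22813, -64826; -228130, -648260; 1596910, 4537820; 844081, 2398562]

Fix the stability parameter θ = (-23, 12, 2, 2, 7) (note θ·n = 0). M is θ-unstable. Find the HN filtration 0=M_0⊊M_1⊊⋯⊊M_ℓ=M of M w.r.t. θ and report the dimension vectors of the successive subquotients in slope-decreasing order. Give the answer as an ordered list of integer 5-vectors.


Barcode: M ≅ I[1,1], I[1,2], I[3,4], I[4,5], I[5,5]^3. HN layers by μ_θ (4 steps, strictly decreasing):
  μ^(1)=12; μ^(2)=7; μ^(3)=2; μ^(4)=-23

((0, 1, 0, 0, 0); (0, 0, 0, 0, 4); (0, 0, 1, 2, 0); (2, 0, 0, 0, 0))


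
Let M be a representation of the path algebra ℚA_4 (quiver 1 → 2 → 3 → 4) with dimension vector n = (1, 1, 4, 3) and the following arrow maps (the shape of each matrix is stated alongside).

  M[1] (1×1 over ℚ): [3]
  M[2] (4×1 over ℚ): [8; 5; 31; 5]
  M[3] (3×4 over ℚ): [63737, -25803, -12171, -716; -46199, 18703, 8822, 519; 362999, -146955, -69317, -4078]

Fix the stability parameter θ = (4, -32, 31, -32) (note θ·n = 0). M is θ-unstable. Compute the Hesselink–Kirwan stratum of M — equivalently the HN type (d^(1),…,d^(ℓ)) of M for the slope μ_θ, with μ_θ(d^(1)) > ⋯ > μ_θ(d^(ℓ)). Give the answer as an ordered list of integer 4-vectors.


Via rank(M_{q-1}∘⋯∘M_p): M ≅ I[1,3], I[3,4]^3.
μ_θ-semistable layers: μ^(1)=31; μ^(2)=-1/2; μ^(3)=-14

((0, 0, 1, 0); (0, 0, 3, 3); (1, 1, 0, 0))


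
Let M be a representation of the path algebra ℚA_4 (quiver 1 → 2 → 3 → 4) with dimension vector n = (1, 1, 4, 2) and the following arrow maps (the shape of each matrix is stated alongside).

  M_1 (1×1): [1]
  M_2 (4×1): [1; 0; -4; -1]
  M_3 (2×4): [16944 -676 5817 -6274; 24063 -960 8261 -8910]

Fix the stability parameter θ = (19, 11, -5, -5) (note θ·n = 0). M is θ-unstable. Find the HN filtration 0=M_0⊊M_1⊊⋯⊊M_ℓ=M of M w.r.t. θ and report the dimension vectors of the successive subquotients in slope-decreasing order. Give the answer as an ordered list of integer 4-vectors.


Interval decomposition of M: I[1,4], I[3,3]^2, I[3,4].
HN type (ℓ=2): μ^(1)=5; μ^(2)=-5

((1, 1, 1, 1); (0, 0, 3, 1))


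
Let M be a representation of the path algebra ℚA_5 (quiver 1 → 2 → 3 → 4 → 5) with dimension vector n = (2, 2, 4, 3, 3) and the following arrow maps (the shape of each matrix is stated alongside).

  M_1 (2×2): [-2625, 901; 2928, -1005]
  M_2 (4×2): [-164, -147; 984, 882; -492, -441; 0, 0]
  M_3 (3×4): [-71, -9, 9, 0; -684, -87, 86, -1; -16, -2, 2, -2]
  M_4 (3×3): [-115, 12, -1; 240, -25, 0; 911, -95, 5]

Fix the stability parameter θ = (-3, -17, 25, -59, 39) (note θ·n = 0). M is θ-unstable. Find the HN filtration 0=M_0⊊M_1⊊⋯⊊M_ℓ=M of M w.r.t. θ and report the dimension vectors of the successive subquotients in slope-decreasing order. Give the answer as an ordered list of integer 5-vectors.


Interval decomposition of M: I[1,2], I[1,4], I[3,3], I[3,5]^2, I[5,5].
HN type (ℓ=5): μ^(1)=39; μ^(2)=25; μ^(3)=-10; μ^(4)=-27/2; μ^(5)=-17

((0, 0, 0, 0, 3); (0, 0, 1, 0, 0); (1, 1, 0, 0, 0); (1, 1, 1, 1, 0); (0, 0, 2, 2, 0))


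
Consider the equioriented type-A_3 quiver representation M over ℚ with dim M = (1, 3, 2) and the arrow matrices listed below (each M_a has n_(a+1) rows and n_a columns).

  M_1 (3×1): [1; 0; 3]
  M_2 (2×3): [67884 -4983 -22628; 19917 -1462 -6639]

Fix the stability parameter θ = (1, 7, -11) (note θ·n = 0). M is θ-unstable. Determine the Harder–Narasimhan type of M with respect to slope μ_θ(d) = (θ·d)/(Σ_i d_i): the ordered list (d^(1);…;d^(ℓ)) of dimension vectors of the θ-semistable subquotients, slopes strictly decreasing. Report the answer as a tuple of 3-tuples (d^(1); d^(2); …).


Via rank(M_{q-1}∘⋯∘M_p): M ≅ I[1,2], I[2,3]^2.
μ_θ-semistable layers: μ^(1)=7; μ^(2)=1; μ^(3)=-2

((0, 1, 0); (1, 0, 0); (0, 2, 2))


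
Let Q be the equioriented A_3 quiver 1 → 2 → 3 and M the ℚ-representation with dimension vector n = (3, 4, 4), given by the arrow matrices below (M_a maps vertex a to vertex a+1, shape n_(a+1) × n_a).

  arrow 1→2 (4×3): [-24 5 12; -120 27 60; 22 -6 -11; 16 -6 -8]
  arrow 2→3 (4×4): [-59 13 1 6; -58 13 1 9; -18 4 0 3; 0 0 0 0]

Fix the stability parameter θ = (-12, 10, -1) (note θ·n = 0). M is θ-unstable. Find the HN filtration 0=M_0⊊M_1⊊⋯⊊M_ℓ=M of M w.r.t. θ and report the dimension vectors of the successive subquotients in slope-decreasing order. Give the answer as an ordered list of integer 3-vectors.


Via rank(M_{q-1}∘⋯∘M_p): M ≅ I[1,1], I[1,3]^2, I[2,2], I[2,3], I[3,3].
μ_θ-semistable layers: μ^(1)=10; μ^(2)=9/2; μ^(3)=-1; μ^(4)=-12

((0, 1, 0); (0, 3, 3); (0, 0, 1); (3, 0, 0))


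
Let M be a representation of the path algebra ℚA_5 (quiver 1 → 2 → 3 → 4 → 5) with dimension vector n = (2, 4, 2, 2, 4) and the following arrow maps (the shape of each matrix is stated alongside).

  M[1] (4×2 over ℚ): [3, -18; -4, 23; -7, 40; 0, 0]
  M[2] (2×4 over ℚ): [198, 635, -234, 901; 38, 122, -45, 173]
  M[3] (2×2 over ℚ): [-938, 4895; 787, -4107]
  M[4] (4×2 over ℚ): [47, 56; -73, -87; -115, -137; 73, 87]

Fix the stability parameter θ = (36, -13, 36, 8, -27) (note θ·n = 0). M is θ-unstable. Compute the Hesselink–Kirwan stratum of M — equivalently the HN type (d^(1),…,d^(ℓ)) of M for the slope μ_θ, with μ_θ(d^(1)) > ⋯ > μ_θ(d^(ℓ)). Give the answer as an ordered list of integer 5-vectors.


Via rank(M_{q-1}∘⋯∘M_p): M ≅ I[1,5]^2, I[2,2]^2, I[5,5]^2.
μ_θ-semistable layers: μ^(1)=8; μ^(2)=-13; μ^(3)=-27

((2, 2, 2, 2, 2); (0, 2, 0, 0, 0); (0, 0, 0, 0, 2))


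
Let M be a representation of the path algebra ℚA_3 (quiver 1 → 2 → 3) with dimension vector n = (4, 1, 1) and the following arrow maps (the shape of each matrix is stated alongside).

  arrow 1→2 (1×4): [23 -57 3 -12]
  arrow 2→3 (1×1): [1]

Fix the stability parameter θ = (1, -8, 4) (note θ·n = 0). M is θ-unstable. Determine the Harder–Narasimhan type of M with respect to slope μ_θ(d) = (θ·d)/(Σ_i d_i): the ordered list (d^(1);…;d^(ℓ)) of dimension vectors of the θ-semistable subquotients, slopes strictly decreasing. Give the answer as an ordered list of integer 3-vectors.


Via rank(M_{q-1}∘⋯∘M_p): M ≅ I[1,1]^3, I[1,3].
μ_θ-semistable layers: μ^(1)=4; μ^(2)=1; μ^(3)=-7/2

((0, 0, 1); (3, 0, 0); (1, 1, 0))
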